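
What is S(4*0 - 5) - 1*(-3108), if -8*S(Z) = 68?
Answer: 6199/2 ≈ 3099.5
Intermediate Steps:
S(Z) = -17/2 (S(Z) = -⅛*68 = -17/2)
S(4*0 - 5) - 1*(-3108) = -17/2 - 1*(-3108) = -17/2 + 3108 = 6199/2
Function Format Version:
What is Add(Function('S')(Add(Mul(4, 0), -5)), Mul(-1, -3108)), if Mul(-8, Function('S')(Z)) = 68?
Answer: Rational(6199, 2) ≈ 3099.5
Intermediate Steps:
Function('S')(Z) = Rational(-17, 2) (Function('S')(Z) = Mul(Rational(-1, 8), 68) = Rational(-17, 2))
Add(Function('S')(Add(Mul(4, 0), -5)), Mul(-1, -3108)) = Add(Rational(-17, 2), Mul(-1, -3108)) = Add(Rational(-17, 2), 3108) = Rational(6199, 2)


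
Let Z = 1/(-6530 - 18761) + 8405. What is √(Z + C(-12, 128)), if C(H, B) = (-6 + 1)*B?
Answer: √4966763272674/25291 ≈ 88.119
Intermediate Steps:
C(H, B) = -5*B
Z = 212570854/25291 (Z = 1/(-25291) + 8405 = -1/25291 + 8405 = 212570854/25291 ≈ 8405.0)
√(Z + C(-12, 128)) = √(212570854/25291 - 5*128) = √(212570854/25291 - 640) = √(196384614/25291) = √4966763272674/25291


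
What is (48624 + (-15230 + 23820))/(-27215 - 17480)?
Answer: -57214/44695 ≈ -1.2801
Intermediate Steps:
(48624 + (-15230 + 23820))/(-27215 - 17480) = (48624 + 8590)/(-44695) = 57214*(-1/44695) = -57214/44695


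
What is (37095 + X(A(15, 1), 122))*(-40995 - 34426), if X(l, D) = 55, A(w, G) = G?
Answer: -2801890150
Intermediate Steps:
(37095 + X(A(15, 1), 122))*(-40995 - 34426) = (37095 + 55)*(-40995 - 34426) = 37150*(-75421) = -2801890150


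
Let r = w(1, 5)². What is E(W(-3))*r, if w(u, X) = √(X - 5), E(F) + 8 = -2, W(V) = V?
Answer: 0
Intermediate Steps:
E(F) = -10 (E(F) = -8 - 2 = -10)
w(u, X) = √(-5 + X)
r = 0 (r = (√(-5 + 5))² = (√0)² = 0² = 0)
E(W(-3))*r = -10*0 = 0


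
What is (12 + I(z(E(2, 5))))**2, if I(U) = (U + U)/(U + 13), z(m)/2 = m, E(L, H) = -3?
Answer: 5184/49 ≈ 105.80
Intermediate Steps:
z(m) = 2*m
I(U) = 2*U/(13 + U) (I(U) = (2*U)/(13 + U) = 2*U/(13 + U))
(12 + I(z(E(2, 5))))**2 = (12 + 2*(2*(-3))/(13 + 2*(-3)))**2 = (12 + 2*(-6)/(13 - 6))**2 = (12 + 2*(-6)/7)**2 = (12 + 2*(-6)*(1/7))**2 = (12 - 12/7)**2 = (72/7)**2 = 5184/49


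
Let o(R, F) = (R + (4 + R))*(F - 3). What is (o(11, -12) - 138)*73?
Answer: -38544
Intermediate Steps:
o(R, F) = (-3 + F)*(4 + 2*R) (o(R, F) = (4 + 2*R)*(-3 + F) = (-3 + F)*(4 + 2*R))
(o(11, -12) - 138)*73 = ((-12 - 6*11 + 4*(-12) + 2*(-12)*11) - 138)*73 = ((-12 - 66 - 48 - 264) - 138)*73 = (-390 - 138)*73 = -528*73 = -38544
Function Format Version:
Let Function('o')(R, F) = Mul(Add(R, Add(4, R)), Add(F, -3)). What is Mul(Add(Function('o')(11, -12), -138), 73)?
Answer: -38544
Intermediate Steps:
Function('o')(R, F) = Mul(Add(-3, F), Add(4, Mul(2, R))) (Function('o')(R, F) = Mul(Add(4, Mul(2, R)), Add(-3, F)) = Mul(Add(-3, F), Add(4, Mul(2, R))))
Mul(Add(Function('o')(11, -12), -138), 73) = Mul(Add(Add(-12, Mul(-6, 11), Mul(4, -12), Mul(2, -12, 11)), -138), 73) = Mul(Add(Add(-12, -66, -48, -264), -138), 73) = Mul(Add(-390, -138), 73) = Mul(-528, 73) = -38544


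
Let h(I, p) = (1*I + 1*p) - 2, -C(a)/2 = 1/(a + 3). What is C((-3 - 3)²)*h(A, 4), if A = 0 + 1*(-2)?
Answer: 0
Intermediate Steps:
C(a) = -2/(3 + a) (C(a) = -2/(a + 3) = -2/(3 + a))
A = -2 (A = 0 - 2 = -2)
h(I, p) = -2 + I + p (h(I, p) = (I + p) - 2 = -2 + I + p)
C((-3 - 3)²)*h(A, 4) = (-2/(3 + (-3 - 3)²))*(-2 - 2 + 4) = -2/(3 + (-6)²)*0 = -2/(3 + 36)*0 = -2/39*0 = 0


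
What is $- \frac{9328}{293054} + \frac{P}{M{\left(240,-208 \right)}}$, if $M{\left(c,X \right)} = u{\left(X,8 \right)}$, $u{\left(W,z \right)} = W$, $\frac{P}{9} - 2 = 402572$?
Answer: $- \frac{265446307297}{15238808} \approx -17419.0$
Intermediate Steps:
$P = 3623166$ ($P = 18 + 9 \cdot 402572 = 18 + 3623148 = 3623166$)
$M{\left(c,X \right)} = X$
$- \frac{9328}{293054} + \frac{P}{M{\left(240,-208 \right)}} = - \frac{9328}{293054} + \frac{3623166}{-208} = \left(-9328\right) \frac{1}{293054} + 3623166 \left(- \frac{1}{208}\right) = - \frac{4664}{146527} - \frac{1811583}{104} = - \frac{265446307297}{15238808}$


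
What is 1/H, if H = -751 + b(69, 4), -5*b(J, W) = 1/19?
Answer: -95/71346 ≈ -0.0013315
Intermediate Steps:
b(J, W) = -1/95 (b(J, W) = -⅕/19 = -⅕*1/19 = -1/95)
H = -71346/95 (H = -751 - 1/95 = -71346/95 ≈ -751.01)
1/H = 1/(-71346/95) = -95/71346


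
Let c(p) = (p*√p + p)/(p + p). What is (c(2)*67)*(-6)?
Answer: -201 - 201*√2 ≈ -485.26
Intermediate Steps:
c(p) = (p + p^(3/2))/(2*p) (c(p) = (p^(3/2) + p)/((2*p)) = (p + p^(3/2))*(1/(2*p)) = (p + p^(3/2))/(2*p))
(c(2)*67)*(-6) = ((½ + √2/2)*67)*(-6) = (67/2 + 67*√2/2)*(-6) = -201 - 201*√2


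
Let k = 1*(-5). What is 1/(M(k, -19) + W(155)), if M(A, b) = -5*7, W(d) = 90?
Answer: 1/55 ≈ 0.018182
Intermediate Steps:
k = -5
M(A, b) = -35
1/(M(k, -19) + W(155)) = 1/(-35 + 90) = 1/55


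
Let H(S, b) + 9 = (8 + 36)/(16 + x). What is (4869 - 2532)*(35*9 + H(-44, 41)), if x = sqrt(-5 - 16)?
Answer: 199734042/277 - 102828*I*sqrt(21)/277 ≈ 7.2106e+5 - 1701.1*I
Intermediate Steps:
x = I*sqrt(21) (x = sqrt(-21) = I*sqrt(21) ≈ 4.5826*I)
H(S, b) = -9 + 44/(16 + I*sqrt(21)) (H(S, b) = -9 + (8 + 36)/(16 + I*sqrt(21)) = -9 + 44/(16 + I*sqrt(21)))
(4869 - 2532)*(35*9 + H(-44, 41)) = (4869 - 2532)*(35*9 + (-9*sqrt(21) + 100*I)/(sqrt(21) - 16*I)) = 2337*(315 + (-9*sqrt(21) + 100*I)/(sqrt(21) - 16*I)) = 736155 + 2337*(-9*sqrt(21) + 100*I)/(sqrt(21) - 16*I)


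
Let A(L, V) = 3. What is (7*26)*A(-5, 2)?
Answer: 546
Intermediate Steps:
(7*26)*A(-5, 2) = (7*26)*3 = 182*3 = 546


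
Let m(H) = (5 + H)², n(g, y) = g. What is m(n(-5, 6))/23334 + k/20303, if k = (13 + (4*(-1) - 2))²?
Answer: 49/20303 ≈ 0.0024134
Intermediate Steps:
k = 49 (k = (13 + (-4 - 2))² = (13 - 6)² = 7² = 49)
m(n(-5, 6))/23334 + k/20303 = (5 - 5)²/23334 + 49/20303 = 0²*(1/23334) + 49*(1/20303) = 0*(1/23334) + 49/20303 = 0 + 49/20303 = 49/20303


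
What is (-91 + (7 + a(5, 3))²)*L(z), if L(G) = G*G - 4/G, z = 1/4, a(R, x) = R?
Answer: -13515/16 ≈ -844.69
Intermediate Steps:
z = ¼ (z = 1*(¼) = ¼ ≈ 0.25000)
L(G) = G² - 4/G
(-91 + (7 + a(5, 3))²)*L(z) = (-91 + (7 + 5)²)*((-4 + (¼)³)/(¼)) = (-91 + 12²)*(4*(-4 + 1/64)) = (-91 + 144)*(4*(-255/64)) = 53*(-255/16) = -13515/16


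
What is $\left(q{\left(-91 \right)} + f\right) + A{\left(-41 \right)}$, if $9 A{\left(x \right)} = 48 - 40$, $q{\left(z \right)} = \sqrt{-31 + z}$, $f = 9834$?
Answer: $\frac{88514}{9} + i \sqrt{122} \approx 9834.9 + 11.045 i$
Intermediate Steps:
$A{\left(x \right)} = \frac{8}{9}$ ($A{\left(x \right)} = \frac{48 - 40}{9} = \frac{1}{9} \cdot 8 = \frac{8}{9}$)
$\left(q{\left(-91 \right)} + f\right) + A{\left(-41 \right)} = \left(\sqrt{-31 - 91} + 9834\right) + \frac{8}{9} = \left(\sqrt{-122} + 9834\right) + \frac{8}{9} = \left(i \sqrt{122} + 9834\right) + \frac{8}{9} = \left(9834 + i \sqrt{122}\right) + \frac{8}{9} = \frac{88514}{9} + i \sqrt{122}$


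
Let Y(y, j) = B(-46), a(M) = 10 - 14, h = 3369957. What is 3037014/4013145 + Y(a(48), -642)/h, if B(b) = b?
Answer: 4679662544/6183871095 ≈ 0.75675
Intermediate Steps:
a(M) = -4
Y(y, j) = -46
3037014/4013145 + Y(a(48), -642)/h = 3037014/4013145 - 46/3369957 = 3037014*(1/4013145) - 46*1/3369957 = 4166/5505 - 46/3369957 = 4679662544/6183871095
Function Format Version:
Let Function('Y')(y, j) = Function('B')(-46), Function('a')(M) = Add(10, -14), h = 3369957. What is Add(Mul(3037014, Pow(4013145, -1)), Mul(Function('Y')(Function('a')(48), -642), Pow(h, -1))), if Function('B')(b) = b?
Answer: Rational(4679662544, 6183871095) ≈ 0.75675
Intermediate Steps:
Function('a')(M) = -4
Function('Y')(y, j) = -46
Add(Mul(3037014, Pow(4013145, -1)), Mul(Function('Y')(Function('a')(48), -642), Pow(h, -1))) = Add(Mul(3037014, Pow(4013145, -1)), Mul(-46, Pow(3369957, -1))) = Add(Mul(3037014, Rational(1, 4013145)), Mul(-46, Rational(1, 3369957))) = Add(Rational(4166, 5505), Rational(-46, 3369957)) = Rational(4679662544, 6183871095)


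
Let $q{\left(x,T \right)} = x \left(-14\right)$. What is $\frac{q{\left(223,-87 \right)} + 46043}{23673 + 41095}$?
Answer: $\frac{42921}{64768} \approx 0.66269$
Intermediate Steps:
$q{\left(x,T \right)} = - 14 x$
$\frac{q{\left(223,-87 \right)} + 46043}{23673 + 41095} = \frac{\left(-14\right) 223 + 46043}{23673 + 41095} = \frac{-3122 + 46043}{64768} = 42921 \cdot \frac{1}{64768} = \frac{42921}{64768}$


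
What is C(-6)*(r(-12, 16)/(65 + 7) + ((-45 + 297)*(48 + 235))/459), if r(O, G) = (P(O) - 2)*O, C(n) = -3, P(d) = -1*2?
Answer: -7958/17 ≈ -468.12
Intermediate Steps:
P(d) = -2
r(O, G) = -4*O (r(O, G) = (-2 - 2)*O = -4*O)
C(-6)*(r(-12, 16)/(65 + 7) + ((-45 + 297)*(48 + 235))/459) = -3*((-4*(-12))/(65 + 7) + ((-45 + 297)*(48 + 235))/459) = -3*(48/72 + (252*283)*(1/459)) = -3*(48*(1/72) + 71316*(1/459)) = -3*(⅔ + 7924/51) = -3*7958/51 = -7958/17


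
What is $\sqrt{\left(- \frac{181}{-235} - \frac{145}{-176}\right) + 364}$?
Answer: $\frac{\sqrt{39087710035}}{10340} \approx 19.121$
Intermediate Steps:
$\sqrt{\left(- \frac{181}{-235} - \frac{145}{-176}\right) + 364} = \sqrt{\left(\left(-181\right) \left(- \frac{1}{235}\right) - - \frac{145}{176}\right) + 364} = \sqrt{\left(\frac{181}{235} + \frac{145}{176}\right) + 364} = \sqrt{\frac{65931}{41360} + 364} = \sqrt{\frac{15120971}{41360}} = \frac{\sqrt{39087710035}}{10340}$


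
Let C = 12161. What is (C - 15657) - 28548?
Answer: -32044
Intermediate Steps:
(C - 15657) - 28548 = (12161 - 15657) - 28548 = -3496 - 28548 = -32044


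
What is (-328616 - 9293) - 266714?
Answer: -604623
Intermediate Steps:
(-328616 - 9293) - 266714 = -337909 - 266714 = -604623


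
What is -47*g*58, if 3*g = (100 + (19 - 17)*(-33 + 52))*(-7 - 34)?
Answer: 5141236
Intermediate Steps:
g = -1886 (g = ((100 + (19 - 17)*(-33 + 52))*(-7 - 34))/3 = ((100 + 2*19)*(-41))/3 = ((100 + 38)*(-41))/3 = (138*(-41))/3 = (1/3)*(-5658) = -1886)
-47*g*58 = -47*(-1886)*58 = 88642*58 = 5141236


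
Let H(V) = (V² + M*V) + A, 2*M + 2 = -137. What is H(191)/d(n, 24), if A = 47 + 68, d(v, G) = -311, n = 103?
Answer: -46643/622 ≈ -74.989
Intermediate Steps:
M = -139/2 (M = -1 + (½)*(-137) = -1 - 137/2 = -139/2 ≈ -69.500)
A = 115
H(V) = 115 + V² - 139*V/2 (H(V) = (V² - 139*V/2) + 115 = 115 + V² - 139*V/2)
H(191)/d(n, 24) = (115 + 191² - 139/2*191)/(-311) = (115 + 36481 - 26549/2)*(-1/311) = (46643/2)*(-1/311) = -46643/622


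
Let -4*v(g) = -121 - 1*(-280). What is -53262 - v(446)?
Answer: -212889/4 ≈ -53222.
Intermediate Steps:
v(g) = -159/4 (v(g) = -(-121 - 1*(-280))/4 = -(-121 + 280)/4 = -1/4*159 = -159/4)
-53262 - v(446) = -53262 - 1*(-159/4) = -53262 + 159/4 = -212889/4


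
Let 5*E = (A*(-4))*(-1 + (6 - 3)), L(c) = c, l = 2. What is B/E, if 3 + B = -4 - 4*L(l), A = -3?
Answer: -25/8 ≈ -3.1250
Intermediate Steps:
B = -15 (B = -3 + (-4 - 4*2) = -3 + (-4 - 8) = -3 - 12 = -15)
E = 24/5 (E = ((-3*(-4))*(-1 + (6 - 3)))/5 = (12*(-1 + 3))/5 = (12*2)/5 = (1/5)*24 = 24/5 ≈ 4.8000)
B/E = -15/(24/5) = (5/24)*(-15) = -25/8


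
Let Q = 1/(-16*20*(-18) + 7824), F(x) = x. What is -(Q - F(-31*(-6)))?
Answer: 2526623/13584 ≈ 186.00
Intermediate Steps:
Q = 1/13584 (Q = 1/(-320*(-18) + 7824) = 1/(5760 + 7824) = 1/13584 ≈ 7.3616e-5)
-(Q - F(-31*(-6))) = -(1/13584 - (-31)*(-6)) = -(1/13584 - 1*186) = -(1/13584 - 186) = -1*(-2526623/13584) = 2526623/13584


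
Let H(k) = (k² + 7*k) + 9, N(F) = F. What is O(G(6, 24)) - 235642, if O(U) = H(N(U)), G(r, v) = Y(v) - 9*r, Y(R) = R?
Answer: -234943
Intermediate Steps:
H(k) = 9 + k² + 7*k
G(r, v) = v - 9*r
O(U) = 9 + U² + 7*U
O(G(6, 24)) - 235642 = (9 + (24 - 9*6)² + 7*(24 - 9*6)) - 235642 = (9 + (24 - 54)² + 7*(24 - 54)) - 235642 = (9 + (-30)² + 7*(-30)) - 235642 = (9 + 900 - 210) - 235642 = 699 - 235642 = -234943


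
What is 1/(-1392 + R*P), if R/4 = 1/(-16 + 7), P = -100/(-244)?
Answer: -549/764308 ≈ -0.00071830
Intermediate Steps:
P = 25/61 (P = -100*(-1/244) = 25/61 ≈ 0.40984)
R = -4/9 (R = 4/(-16 + 7) = 4/(-9) = 4*(-⅑) = -4/9 ≈ -0.44444)
1/(-1392 + R*P) = 1/(-1392 - 4/9*25/61) = 1/(-1392 - 100/549) = 1/(-764308/549) = -549/764308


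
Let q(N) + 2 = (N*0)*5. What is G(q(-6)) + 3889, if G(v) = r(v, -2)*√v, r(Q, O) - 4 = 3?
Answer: 3889 + 7*I*√2 ≈ 3889.0 + 9.8995*I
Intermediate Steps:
q(N) = -2 (q(N) = -2 + (N*0)*5 = -2 + 0*5 = -2 + 0 = -2)
r(Q, O) = 7 (r(Q, O) = 4 + 3 = 7)
G(v) = 7*√v
G(q(-6)) + 3889 = 7*√(-2) + 3889 = 7*(I*√2) + 3889 = 7*I*√2 + 3889 = 3889 + 7*I*√2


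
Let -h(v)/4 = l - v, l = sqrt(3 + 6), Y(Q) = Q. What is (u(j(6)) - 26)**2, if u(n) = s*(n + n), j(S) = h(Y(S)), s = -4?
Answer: 14884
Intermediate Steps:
l = 3 (l = sqrt(9) = 3)
h(v) = -12 + 4*v (h(v) = -4*(3 - v) = -12 + 4*v)
j(S) = -12 + 4*S
u(n) = -8*n (u(n) = -4*(n + n) = -8*n)
(u(j(6)) - 26)**2 = (-8*(-12 + 4*6) - 26)**2 = (-8*(-12 + 24) - 26)**2 = (-8*12 - 26)**2 = (-96 - 26)**2 = (-122)**2 = 14884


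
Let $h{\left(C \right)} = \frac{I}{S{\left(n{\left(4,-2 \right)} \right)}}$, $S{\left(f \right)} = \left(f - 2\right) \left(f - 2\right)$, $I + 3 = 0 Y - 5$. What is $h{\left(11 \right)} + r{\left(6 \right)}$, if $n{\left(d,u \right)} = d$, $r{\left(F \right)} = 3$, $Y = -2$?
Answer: $1$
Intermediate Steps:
$I = -8$ ($I = -3 + \left(0 \left(-2\right) - 5\right) = -3 + \left(0 - 5\right) = -3 - 5 = -8$)
$S{\left(f \right)} = \left(-2 + f\right)^{2}$ ($S{\left(f \right)} = \left(-2 + f\right) \left(-2 + f\right) = \left(-2 + f\right)^{2}$)
$h{\left(C \right)} = -2$ ($h{\left(C \right)} = - \frac{8}{\left(-2 + 4\right)^{2}} = - \frac{8}{2^{2}} = - \frac{8}{4} = \left(-8\right) \frac{1}{4} = -2$)
$h{\left(11 \right)} + r{\left(6 \right)} = -2 + 3 = 1$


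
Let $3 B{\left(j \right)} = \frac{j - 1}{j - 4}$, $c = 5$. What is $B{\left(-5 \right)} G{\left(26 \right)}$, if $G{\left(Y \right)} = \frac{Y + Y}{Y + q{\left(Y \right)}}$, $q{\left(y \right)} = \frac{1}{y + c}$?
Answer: $\frac{3224}{7263} \approx 0.44389$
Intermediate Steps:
$q{\left(y \right)} = \frac{1}{5 + y}$ ($q{\left(y \right)} = \frac{1}{y + 5} = \frac{1}{5 + y}$)
$B{\left(j \right)} = \frac{-1 + j}{3 \left(-4 + j\right)}$ ($B{\left(j \right)} = \frac{\left(j - 1\right) \frac{1}{j - 4}}{3} = \frac{\left(-1 + j\right) \frac{1}{-4 + j}}{3} = \frac{\frac{1}{-4 + j} \left(-1 + j\right)}{3} = \frac{-1 + j}{3 \left(-4 + j\right)}$)
$G{\left(Y \right)} = \frac{2 Y}{Y + \frac{1}{5 + Y}}$ ($G{\left(Y \right)} = \frac{Y + Y}{Y + \frac{1}{5 + Y}} = \frac{2 Y}{Y + \frac{1}{5 + Y}}$)
$B{\left(-5 \right)} G{\left(26 \right)} = \frac{-1 - 5}{3 \left(-4 - 5\right)} 2 \cdot 26 \frac{1}{1 + 26 \left(5 + 26\right)} \left(5 + 26\right) = \frac{1}{3} \frac{1}{-9} \left(-6\right) 2 \cdot 26 \frac{1}{1 + 26 \cdot 31} \cdot 31 = \frac{1}{3} \left(- \frac{1}{9}\right) \left(-6\right) 2 \cdot 26 \frac{1}{1 + 806} \cdot 31 = \frac{2 \cdot 2 \cdot 26 \cdot \frac{1}{807} \cdot 31}{9} = \frac{2}{9} \cdot \frac{1612}{807} = \frac{3224}{7263}$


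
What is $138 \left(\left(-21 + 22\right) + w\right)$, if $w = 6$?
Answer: $966$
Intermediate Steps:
$138 \left(\left(-21 + 22\right) + w\right) = 138 \left(\left(-21 + 22\right) + 6\right) = 138 \left(1 + 6\right) = 138 \cdot 7 = 966$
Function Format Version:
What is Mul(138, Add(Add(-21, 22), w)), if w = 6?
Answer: 966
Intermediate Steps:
Mul(138, Add(Add(-21, 22), w)) = Mul(138, Add(Add(-21, 22), 6)) = Mul(138, Add(1, 6)) = Mul(138, 7) = 966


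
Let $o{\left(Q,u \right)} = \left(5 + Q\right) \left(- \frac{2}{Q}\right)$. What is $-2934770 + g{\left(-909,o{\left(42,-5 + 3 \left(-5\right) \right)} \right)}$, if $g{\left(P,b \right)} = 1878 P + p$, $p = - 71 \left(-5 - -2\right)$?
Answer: $-4641659$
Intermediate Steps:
$o{\left(Q,u \right)} = - \frac{2 \left(5 + Q\right)}{Q}$
$p = 213$ ($p = - 71 \left(-5 + 2\right) = \left(-71\right) \left(-3\right) = 213$)
$g{\left(P,b \right)} = 213 + 1878 P$ ($g{\left(P,b \right)} = 1878 P + 213 = 213 + 1878 P$)
$-2934770 + g{\left(-909,o{\left(42,-5 + 3 \left(-5\right) \right)} \right)} = -2934770 + \left(213 + 1878 \left(-909\right)\right) = -2934770 + \left(213 - 1707102\right) = -2934770 - 1706889 = -4641659$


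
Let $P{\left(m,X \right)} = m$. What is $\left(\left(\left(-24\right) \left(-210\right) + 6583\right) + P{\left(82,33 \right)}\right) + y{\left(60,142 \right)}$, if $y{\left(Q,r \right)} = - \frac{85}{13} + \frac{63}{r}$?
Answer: $\frac{21596179}{1846} \approx 11699.0$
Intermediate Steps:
$y{\left(Q,r \right)} = - \frac{85}{13} + \frac{63}{r}$ ($y{\left(Q,r \right)} = \left(-85\right) \frac{1}{13} + \frac{63}{r} = - \frac{85}{13} + \frac{63}{r}$)
$\left(\left(\left(-24\right) \left(-210\right) + 6583\right) + P{\left(82,33 \right)}\right) + y{\left(60,142 \right)} = \left(\left(\left(-24\right) \left(-210\right) + 6583\right) + 82\right) - \left(\frac{85}{13} - \frac{63}{142}\right) = \left(\left(5040 + 6583\right) + 82\right) + \left(- \frac{85}{13} + 63 \cdot \frac{1}{142}\right) = \left(11623 + 82\right) + \left(- \frac{85}{13} + \frac{63}{142}\right) = 11705 - \frac{11251}{1846} = \frac{21596179}{1846}$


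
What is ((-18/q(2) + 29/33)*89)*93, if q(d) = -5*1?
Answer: 2038901/55 ≈ 37071.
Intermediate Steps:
q(d) = -5
((-18/q(2) + 29/33)*89)*93 = ((-18/(-5) + 29/33)*89)*93 = ((-18*(-⅕) + 29*(1/33))*89)*93 = ((18/5 + 29/33)*89)*93 = ((739/165)*89)*93 = (65771/165)*93 = 2038901/55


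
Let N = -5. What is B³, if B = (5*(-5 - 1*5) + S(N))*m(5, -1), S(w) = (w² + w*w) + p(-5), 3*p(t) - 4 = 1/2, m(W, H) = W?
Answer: 3375/8 ≈ 421.88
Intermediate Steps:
p(t) = 3/2 (p(t) = 4/3 + (⅓)/2 = 4/3 + (⅓)*(½) = 4/3 + ⅙ = 3/2)
S(w) = 3/2 + 2*w² (S(w) = (w² + w*w) + 3/2 = (w² + w²) + 3/2 = 2*w² + 3/2 = 3/2 + 2*w²)
B = 15/2 (B = (5*(-5 - 1*5) + (3/2 + 2*(-5)²))*5 = (5*(-5 - 5) + (3/2 + 2*25))*5 = (5*(-10) + (3/2 + 50))*5 = (-50 + 103/2)*5 = (3/2)*5 = 15/2 ≈ 7.5000)
B³ = (15/2)³ = 3375/8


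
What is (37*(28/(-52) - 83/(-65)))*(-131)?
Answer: -232656/65 ≈ -3579.3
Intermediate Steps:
(37*(28/(-52) - 83/(-65)))*(-131) = (37*(28*(-1/52) - 83*(-1/65)))*(-131) = (37*(-7/13 + 83/65))*(-131) = (37*(48/65))*(-131) = (1776/65)*(-131) = -232656/65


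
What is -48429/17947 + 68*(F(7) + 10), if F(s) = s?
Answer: 20698303/17947 ≈ 1153.3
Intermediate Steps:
-48429/17947 + 68*(F(7) + 10) = -48429/17947 + 68*(7 + 10) = -48429*1/17947 + 68*17 = -48429/17947 + 1156 = 20698303/17947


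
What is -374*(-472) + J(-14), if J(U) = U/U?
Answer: 176529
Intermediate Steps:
J(U) = 1
-374*(-472) + J(-14) = -374*(-472) + 1 = 176528 + 1 = 176529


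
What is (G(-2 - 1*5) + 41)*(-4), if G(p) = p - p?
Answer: -164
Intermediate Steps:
G(p) = 0
(G(-2 - 1*5) + 41)*(-4) = (0 + 41)*(-4) = 41*(-4) = -164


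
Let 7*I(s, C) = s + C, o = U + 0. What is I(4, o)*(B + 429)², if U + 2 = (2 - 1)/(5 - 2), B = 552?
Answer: 320787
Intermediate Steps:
U = -5/3 (U = -2 + (2 - 1)/(5 - 2) = -2 + 1/3 = -2 + 1*(⅓) = -2 + ⅓ = -5/3 ≈ -1.6667)
o = -5/3 (o = -5/3 + 0 = -5/3 ≈ -1.6667)
I(s, C) = C/7 + s/7 (I(s, C) = (s + C)/7 = (C + s)/7 = C/7 + s/7)
I(4, o)*(B + 429)² = ((⅐)*(-5/3) + (⅐)*4)*(552 + 429)² = (-5/21 + 4/7)*981² = (⅓)*962361 = 320787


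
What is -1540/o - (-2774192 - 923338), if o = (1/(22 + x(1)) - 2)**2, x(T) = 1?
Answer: 1497336718/405 ≈ 3.6971e+6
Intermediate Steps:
o = 2025/529 (o = (1/(22 + 1) - 2)**2 = (1/23 - 2)**2 = (-45/23)**2 = 2025/529 ≈ 3.8280)
-1540/o - (-2774192 - 923338) = -1540/2025/529 - (-2774192 - 923338) = -1540*529/2025 - 4178/(1/(-666 + (-221 + 2))) = -162932/405 - 4178/(1/(-666 - 219)) = -162932/405 - 4178/(1/(-885)) = -162932/405 - 4178/(-1/885) = -162932/405 - 4178*(-885) = -162932/405 + 3697530 = 1497336718/405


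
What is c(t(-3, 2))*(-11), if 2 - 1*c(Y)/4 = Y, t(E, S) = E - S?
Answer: -308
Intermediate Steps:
c(Y) = 8 - 4*Y
c(t(-3, 2))*(-11) = (8 - 4*(-3 - 1*2))*(-11) = (8 - 4*(-3 - 2))*(-11) = (8 - 4*(-5))*(-11) = (8 + 20)*(-11) = 28*(-11) = -308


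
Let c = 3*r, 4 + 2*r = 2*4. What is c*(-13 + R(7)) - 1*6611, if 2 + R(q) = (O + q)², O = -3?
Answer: -6605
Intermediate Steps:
r = 2 (r = -2 + (2*4)/2 = -2 + (½)*8 = -2 + 4 = 2)
R(q) = -2 + (-3 + q)²
c = 6 (c = 3*2 = 6)
c*(-13 + R(7)) - 1*6611 = 6*(-13 + (-2 + (-3 + 7)²)) - 1*6611 = 6*(-13 + (-2 + 4²)) - 6611 = 6*(-13 + (-2 + 16)) - 6611 = 6*(-13 + 14) - 6611 = 6*1 - 6611 = 6 - 6611 = -6605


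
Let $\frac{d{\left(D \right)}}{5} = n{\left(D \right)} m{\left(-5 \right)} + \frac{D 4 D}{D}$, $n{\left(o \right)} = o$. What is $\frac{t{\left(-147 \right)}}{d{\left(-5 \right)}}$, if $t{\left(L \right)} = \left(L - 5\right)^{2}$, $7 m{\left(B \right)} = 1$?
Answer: $- \frac{161728}{725} \approx -223.07$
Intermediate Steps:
$m{\left(B \right)} = \frac{1}{7}$ ($m{\left(B \right)} = \frac{1}{7} \cdot 1 = \frac{1}{7}$)
$t{\left(L \right)} = \left(-5 + L\right)^{2}$
$d{\left(D \right)} = \frac{145 D}{7}$ ($d{\left(D \right)} = 5 \left(D \frac{1}{7} + \frac{D 4 D}{D}\right) = 5 \left(\frac{D}{7} + \frac{4 D D}{D}\right) = 5 \left(\frac{D}{7} + \frac{4 D^{2}}{D}\right) = 5 \left(\frac{D}{7} + 4 D\right) = 5 \frac{29 D}{7} = \frac{145 D}{7}$)
$\frac{t{\left(-147 \right)}}{d{\left(-5 \right)}} = \frac{\left(-5 - 147\right)^{2}}{\frac{145}{7} \left(-5\right)} = \frac{\left(-152\right)^{2}}{- \frac{725}{7}} = 23104 \left(- \frac{7}{725}\right) = - \frac{161728}{725}$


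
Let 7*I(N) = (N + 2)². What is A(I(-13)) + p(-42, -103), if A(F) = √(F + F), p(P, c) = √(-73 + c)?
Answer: 11*√14/7 + 4*I*√11 ≈ 5.8797 + 13.266*I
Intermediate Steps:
I(N) = (2 + N)²/7 (I(N) = (N + 2)²/7 = (2 + N)²/7)
A(F) = √2*√F (A(F) = √(2*F) = √2*√F)
A(I(-13)) + p(-42, -103) = √2*√((2 - 13)²/7) + √(-73 - 103) = √2*√((⅐)*(-11)²) + √(-176) = √2*√((⅐)*121) + 4*I*√11 = √2*√(121/7) + 4*I*√11 = √2*(11*√7/7) + 4*I*√11 = 11*√14/7 + 4*I*√11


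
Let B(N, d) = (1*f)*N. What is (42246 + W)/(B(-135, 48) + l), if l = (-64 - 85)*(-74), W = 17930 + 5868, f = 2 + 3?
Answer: 6004/941 ≈ 6.3804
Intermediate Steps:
f = 5
W = 23798
B(N, d) = 5*N (B(N, d) = (1*5)*N = 5*N)
l = 11026 (l = -149*(-74) = 11026)
(42246 + W)/(B(-135, 48) + l) = (42246 + 23798)/(5*(-135) + 11026) = 66044/(-675 + 11026) = 66044/10351 = 66044*(1/10351) = 6004/941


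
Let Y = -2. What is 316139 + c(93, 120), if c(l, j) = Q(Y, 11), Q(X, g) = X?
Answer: 316137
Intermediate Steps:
c(l, j) = -2
316139 + c(93, 120) = 316139 - 2 = 316137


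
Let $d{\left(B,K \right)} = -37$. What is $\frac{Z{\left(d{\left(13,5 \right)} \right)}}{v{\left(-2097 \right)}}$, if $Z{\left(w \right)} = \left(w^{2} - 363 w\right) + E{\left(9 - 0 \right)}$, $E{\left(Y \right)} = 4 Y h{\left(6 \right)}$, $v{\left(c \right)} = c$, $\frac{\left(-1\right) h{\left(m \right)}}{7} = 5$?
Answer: $- \frac{13540}{2097} \approx -6.4568$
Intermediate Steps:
$h{\left(m \right)} = -35$ ($h{\left(m \right)} = \left(-7\right) 5 = -35$)
$E{\left(Y \right)} = - 140 Y$ ($E{\left(Y \right)} = 4 Y \left(-35\right) = - 140 Y$)
$Z{\left(w \right)} = -1260 + w^{2} - 363 w$ ($Z{\left(w \right)} = \left(w^{2} - 363 w\right) - 140 \left(9 - 0\right) = \left(w^{2} - 363 w\right) - 140 \left(9 + 0\right) = \left(w^{2} - 363 w\right) - 1260 = -1260 + w^{2} - 363 w$)
$\frac{Z{\left(d{\left(13,5 \right)} \right)}}{v{\left(-2097 \right)}} = \frac{-1260 + \left(-37\right)^{2} - -13431}{-2097} = \left(-1260 + 1369 + 13431\right) \left(- \frac{1}{2097}\right) = 13540 \left(- \frac{1}{2097}\right) = - \frac{13540}{2097}$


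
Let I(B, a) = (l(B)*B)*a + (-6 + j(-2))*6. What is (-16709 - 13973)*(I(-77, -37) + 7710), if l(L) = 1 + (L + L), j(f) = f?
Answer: 13139106270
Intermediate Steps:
l(L) = 1 + 2*L
I(B, a) = -48 + B*a*(1 + 2*B) (I(B, a) = ((1 + 2*B)*B)*a + (-6 - 2)*6 = (B*(1 + 2*B))*a - 8*6 = B*a*(1 + 2*B) - 48 = -48 + B*a*(1 + 2*B))
(-16709 - 13973)*(I(-77, -37) + 7710) = (-16709 - 13973)*((-48 - 77*(-37)*(1 + 2*(-77))) + 7710) = -30682*((-48 - 77*(-37)*(1 - 154)) + 7710) = -30682*((-48 - 77*(-37)*(-153)) + 7710) = -30682*((-48 - 435897) + 7710) = -30682*(-435945 + 7710) = -30682*(-428235) = 13139106270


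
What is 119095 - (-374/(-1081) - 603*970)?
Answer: 761029031/1081 ≈ 7.0401e+5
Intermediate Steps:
119095 - (-374/(-1081) - 603*970) = 119095 - (-374*(-1/1081) - 584910) = 119095 - (374/1081 - 584910) = 119095 - 1*(-632287336/1081) = 119095 + 632287336/1081 = 761029031/1081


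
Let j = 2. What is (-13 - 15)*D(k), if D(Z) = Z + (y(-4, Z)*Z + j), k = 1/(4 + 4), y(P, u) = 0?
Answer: -119/2 ≈ -59.500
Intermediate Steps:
k = ⅛ (k = 1/8 = ⅛ ≈ 0.12500)
D(Z) = 2 + Z (D(Z) = Z + (0*Z + 2) = Z + (0 + 2) = Z + 2 = 2 + Z)
(-13 - 15)*D(k) = (-13 - 15)*(2 + ⅛) = -28*17/8 = -119/2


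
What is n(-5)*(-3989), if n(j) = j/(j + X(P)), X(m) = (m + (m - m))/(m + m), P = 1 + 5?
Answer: -39890/9 ≈ -4432.2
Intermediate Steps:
P = 6
X(m) = ½ (X(m) = (m + 0)/((2*m)) = m*(1/(2*m)) = ½)
n(j) = j/(½ + j) (n(j) = j/(j + ½) = j/(½ + j))
n(-5)*(-3989) = (2*(-5)/(1 + 2*(-5)))*(-3989) = (2*(-5)/(1 - 10))*(-3989) = (2*(-5)/(-9))*(-3989) = (2*(-5)*(-⅑))*(-3989) = (10/9)*(-3989) = -39890/9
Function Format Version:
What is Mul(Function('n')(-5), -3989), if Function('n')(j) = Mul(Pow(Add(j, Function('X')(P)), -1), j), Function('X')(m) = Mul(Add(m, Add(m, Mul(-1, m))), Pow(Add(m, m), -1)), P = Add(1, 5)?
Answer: Rational(-39890, 9) ≈ -4432.2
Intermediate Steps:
P = 6
Function('X')(m) = Rational(1, 2) (Function('X')(m) = Mul(Add(m, 0), Pow(Mul(2, m), -1)) = Mul(m, Mul(Rational(1, 2), Pow(m, -1))) = Rational(1, 2))
Function('n')(j) = Mul(j, Pow(Add(Rational(1, 2), j), -1)) (Function('n')(j) = Mul(Pow(Add(j, Rational(1, 2)), -1), j) = Mul(Pow(Add(Rational(1, 2), j), -1), j) = Mul(j, Pow(Add(Rational(1, 2), j), -1)))
Mul(Function('n')(-5), -3989) = Mul(Mul(2, -5, Pow(Add(1, Mul(2, -5)), -1)), -3989) = Mul(Mul(2, -5, Pow(Add(1, -10), -1)), -3989) = Mul(Mul(2, -5, Pow(-9, -1)), -3989) = Mul(Mul(2, -5, Rational(-1, 9)), -3989) = Mul(Rational(10, 9), -3989) = Rational(-39890, 9)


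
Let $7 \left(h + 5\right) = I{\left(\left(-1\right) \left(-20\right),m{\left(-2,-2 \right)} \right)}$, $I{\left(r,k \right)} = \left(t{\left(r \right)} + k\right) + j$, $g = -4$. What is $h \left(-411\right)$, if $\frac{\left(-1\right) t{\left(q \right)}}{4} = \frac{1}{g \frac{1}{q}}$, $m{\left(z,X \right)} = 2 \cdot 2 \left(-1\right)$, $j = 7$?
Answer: $\frac{4932}{7} \approx 704.57$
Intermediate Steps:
$m{\left(z,X \right)} = -4$ ($m{\left(z,X \right)} = 4 \left(-1\right) = -4$)
$t{\left(q \right)} = q$ ($t{\left(q \right)} = - \frac{4}{\left(-4\right) \frac{1}{q}} = - 4 \left(- \frac{q}{4}\right) = q$)
$I{\left(r,k \right)} = 7 + k + r$ ($I{\left(r,k \right)} = \left(r + k\right) + 7 = \left(k + r\right) + 7 = 7 + k + r$)
$h = - \frac{12}{7}$ ($h = -5 + \frac{7 - 4 - -20}{7} = -5 + \frac{7 - 4 + 20}{7} = -5 + \frac{1}{7} \cdot 23 = -5 + \frac{23}{7} = - \frac{12}{7} \approx -1.7143$)
$h \left(-411\right) = \left(- \frac{12}{7}\right) \left(-411\right) = \frac{4932}{7}$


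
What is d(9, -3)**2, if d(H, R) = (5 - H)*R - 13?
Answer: 1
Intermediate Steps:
d(H, R) = -13 + R*(5 - H) (d(H, R) = R*(5 - H) - 13 = -13 + R*(5 - H))
d(9, -3)**2 = (-13 + 5*(-3) - 1*9*(-3))**2 = (-13 - 15 + 27)**2 = (-1)**2 = 1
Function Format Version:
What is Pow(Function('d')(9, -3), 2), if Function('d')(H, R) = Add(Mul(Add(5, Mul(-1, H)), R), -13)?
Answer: 1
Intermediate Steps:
Function('d')(H, R) = Add(-13, Mul(R, Add(5, Mul(-1, H)))) (Function('d')(H, R) = Add(Mul(R, Add(5, Mul(-1, H))), -13) = Add(-13, Mul(R, Add(5, Mul(-1, H)))))
Pow(Function('d')(9, -3), 2) = Pow(Add(-13, Mul(5, -3), Mul(-1, 9, -3)), 2) = Pow(Add(-13, -15, 27), 2) = Pow(-1, 2) = 1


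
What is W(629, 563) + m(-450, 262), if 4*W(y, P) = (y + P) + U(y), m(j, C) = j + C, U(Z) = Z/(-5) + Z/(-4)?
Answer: 3139/80 ≈ 39.237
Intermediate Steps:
U(Z) = -9*Z/20 (U(Z) = Z*(-⅕) + Z*(-¼) = -Z/5 - Z/4 = -9*Z/20)
m(j, C) = C + j
W(y, P) = P/4 + 11*y/80 (W(y, P) = ((y + P) - 9*y/20)/4 = ((P + y) - 9*y/20)/4 = (P + 11*y/20)/4 = P/4 + 11*y/80)
W(629, 563) + m(-450, 262) = ((¼)*563 + (11/80)*629) + (262 - 450) = (563/4 + 6919/80) - 188 = 18179/80 - 188 = 3139/80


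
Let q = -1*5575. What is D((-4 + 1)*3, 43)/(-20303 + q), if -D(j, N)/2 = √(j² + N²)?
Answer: √1930/12939 ≈ 0.0033953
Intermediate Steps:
q = -5575
D(j, N) = -2*√(N² + j²) (D(j, N) = -2*√(j² + N²) = -2*√(N² + j²))
D((-4 + 1)*3, 43)/(-20303 + q) = (-2*√(43² + ((-4 + 1)*3)²))/(-20303 - 5575) = -2*√(1849 + (-3*3)²)/(-25878) = -2*√(1849 + (-9)²)*(-1/25878) = -2*√(1849 + 81)*(-1/25878) = -2*√1930*(-1/25878) = √1930/12939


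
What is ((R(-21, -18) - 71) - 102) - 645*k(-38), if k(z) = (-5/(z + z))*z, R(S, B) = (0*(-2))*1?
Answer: 2879/2 ≈ 1439.5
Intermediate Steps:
R(S, B) = 0 (R(S, B) = 0*1 = 0)
k(z) = -5/2 (k(z) = (-5/(2*z))*z = -5/2)
((R(-21, -18) - 71) - 102) - 645*k(-38) = ((0 - 71) - 102) - 645*(-5/2) = (-71 - 102) + 3225/2 = -173 + 3225/2 = 2879/2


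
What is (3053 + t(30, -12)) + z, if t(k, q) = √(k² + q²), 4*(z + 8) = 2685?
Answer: 14865/4 + 6*√29 ≈ 3748.6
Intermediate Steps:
z = 2653/4 (z = -8 + (¼)*2685 = -8 + 2685/4 = 2653/4 ≈ 663.25)
(3053 + t(30, -12)) + z = (3053 + √(30² + (-12)²)) + 2653/4 = (3053 + √(900 + 144)) + 2653/4 = (3053 + √1044) + 2653/4 = (3053 + 6*√29) + 2653/4 = 14865/4 + 6*√29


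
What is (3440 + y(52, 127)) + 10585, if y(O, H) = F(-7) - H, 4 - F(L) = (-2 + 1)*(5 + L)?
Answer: 13900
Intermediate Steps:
F(L) = 9 + L (F(L) = 4 - (-2 + 1)*(5 + L) = 4 - (-1)*(5 + L) = 4 - (-5 - L) = 4 + (5 + L) = 9 + L)
y(O, H) = 2 - H (y(O, H) = (9 - 7) - H = 2 - H)
(3440 + y(52, 127)) + 10585 = (3440 + (2 - 1*127)) + 10585 = (3440 + (2 - 127)) + 10585 = (3440 - 125) + 10585 = 3315 + 10585 = 13900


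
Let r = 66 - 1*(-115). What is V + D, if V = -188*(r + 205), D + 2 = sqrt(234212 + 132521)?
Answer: -72570 + sqrt(366733) ≈ -71964.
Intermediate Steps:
r = 181 (r = 66 + 115 = 181)
D = -2 + sqrt(366733) (D = -2 + sqrt(234212 + 132521) = -2 + sqrt(366733) ≈ 603.58)
V = -72568 (V = -188*(181 + 205) = -188*386 = -72568)
V + D = -72568 + (-2 + sqrt(366733)) = -72570 + sqrt(366733)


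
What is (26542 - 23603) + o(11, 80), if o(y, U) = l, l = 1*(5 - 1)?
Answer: 2943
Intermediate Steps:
l = 4 (l = 1*4 = 4)
o(y, U) = 4
(26542 - 23603) + o(11, 80) = (26542 - 23603) + 4 = 2939 + 4 = 2943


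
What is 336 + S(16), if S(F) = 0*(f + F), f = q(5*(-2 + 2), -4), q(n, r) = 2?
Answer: 336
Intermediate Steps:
f = 2
S(F) = 0 (S(F) = 0*(2 + F) = 0)
336 + S(16) = 336 + 0 = 336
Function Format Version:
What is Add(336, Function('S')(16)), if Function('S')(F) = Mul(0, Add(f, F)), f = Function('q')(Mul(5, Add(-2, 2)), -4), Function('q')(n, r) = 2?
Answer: 336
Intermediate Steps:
f = 2
Function('S')(F) = 0 (Function('S')(F) = Mul(0, Add(2, F)) = 0)
Add(336, Function('S')(16)) = Add(336, 0) = 336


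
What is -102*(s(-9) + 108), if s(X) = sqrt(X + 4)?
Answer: -11016 - 102*I*sqrt(5) ≈ -11016.0 - 228.08*I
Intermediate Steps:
s(X) = sqrt(4 + X)
-102*(s(-9) + 108) = -102*(sqrt(4 - 9) + 108) = -102*(sqrt(-5) + 108) = -102*(I*sqrt(5) + 108) = -102*(108 + I*sqrt(5)) = -11016 - 102*I*sqrt(5)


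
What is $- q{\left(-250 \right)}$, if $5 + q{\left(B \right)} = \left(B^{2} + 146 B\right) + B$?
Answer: $-25745$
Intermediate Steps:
$q{\left(B \right)} = -5 + B^{2} + 147 B$ ($q{\left(B \right)} = -5 + \left(\left(B^{2} + 146 B\right) + B\right) = -5 + \left(B^{2} + 147 B\right) = -5 + B^{2} + 147 B$)
$- q{\left(-250 \right)} = - (-5 + \left(-250\right)^{2} + 147 \left(-250\right)) = - (-5 + 62500 - 36750) = \left(-1\right) 25745 = -25745$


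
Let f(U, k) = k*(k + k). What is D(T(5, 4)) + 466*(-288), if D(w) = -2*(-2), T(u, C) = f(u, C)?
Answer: -134204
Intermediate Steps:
f(U, k) = 2*k**2 (f(U, k) = k*(2*k) = 2*k**2)
T(u, C) = 2*C**2
D(w) = 4
D(T(5, 4)) + 466*(-288) = 4 + 466*(-288) = 4 - 134208 = -134204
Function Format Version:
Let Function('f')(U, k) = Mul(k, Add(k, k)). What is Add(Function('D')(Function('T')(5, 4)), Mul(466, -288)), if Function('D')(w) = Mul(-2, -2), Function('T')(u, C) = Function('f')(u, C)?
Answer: -134204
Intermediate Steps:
Function('f')(U, k) = Mul(2, Pow(k, 2)) (Function('f')(U, k) = Mul(k, Mul(2, k)) = Mul(2, Pow(k, 2)))
Function('T')(u, C) = Mul(2, Pow(C, 2))
Function('D')(w) = 4
Add(Function('D')(Function('T')(5, 4)), Mul(466, -288)) = Add(4, Mul(466, -288)) = Add(4, -134208) = -134204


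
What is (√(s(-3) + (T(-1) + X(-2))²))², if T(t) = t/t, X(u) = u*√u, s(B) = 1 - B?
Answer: -3 - 4*I*√2 ≈ -3.0 - 5.6569*I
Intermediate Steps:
X(u) = u^(3/2)
T(t) = 1
(√(s(-3) + (T(-1) + X(-2))²))² = (√((1 - 1*(-3)) + (1 + (-2)^(3/2))²))² = (√((1 + 3) + (1 - 2*I*√2)²))² = (√(4 + (1 - 2*I*√2)²))² = 4 + (1 - 2*I*√2)²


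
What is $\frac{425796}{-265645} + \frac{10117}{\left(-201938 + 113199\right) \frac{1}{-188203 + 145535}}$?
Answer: $\frac{114633765169376}{23573071655} \approx 4862.9$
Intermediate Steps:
$\frac{425796}{-265645} + \frac{10117}{\left(-201938 + 113199\right) \frac{1}{-188203 + 145535}} = 425796 \left(- \frac{1}{265645}\right) + \frac{10117}{\left(-88739\right) \frac{1}{-42668}} = - \frac{425796}{265645} + \frac{10117}{\left(-88739\right) \left(- \frac{1}{42668}\right)} = - \frac{425796}{265645} + \frac{10117}{\frac{88739}{42668}} = - \frac{425796}{265645} + 10117 \cdot \frac{42668}{88739} = - \frac{425796}{265645} + \frac{431672156}{88739} = \frac{114633765169376}{23573071655}$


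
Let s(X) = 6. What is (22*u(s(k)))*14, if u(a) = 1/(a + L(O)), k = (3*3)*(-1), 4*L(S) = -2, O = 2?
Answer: 56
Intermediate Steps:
L(S) = -½ (L(S) = (¼)*(-2) = -½)
k = -9 (k = 9*(-1) = -9)
u(a) = 1/(-½ + a) (u(a) = 1/(a - ½) = 1/(-½ + a))
(22*u(s(k)))*14 = (22*(2/(-1 + 2*6)))*14 = (22*(2/(-1 + 12)))*14 = (22*(2/11))*14 = 4*14 = 56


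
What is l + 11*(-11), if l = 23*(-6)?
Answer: -259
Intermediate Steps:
l = -138
l + 11*(-11) = -138 + 11*(-11) = -138 - 121 = -259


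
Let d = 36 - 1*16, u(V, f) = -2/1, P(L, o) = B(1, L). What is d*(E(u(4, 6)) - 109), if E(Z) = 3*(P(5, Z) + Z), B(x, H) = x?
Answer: -2240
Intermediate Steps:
P(L, o) = 1
u(V, f) = -2 (u(V, f) = -2*1 = -2)
d = 20 (d = 36 - 16 = 20)
E(Z) = 3 + 3*Z (E(Z) = 3*(1 + Z) = 3 + 3*Z)
d*(E(u(4, 6)) - 109) = 20*((3 + 3*(-2)) - 109) = 20*((3 - 6) - 109) = 20*(-3 - 109) = 20*(-112) = -2240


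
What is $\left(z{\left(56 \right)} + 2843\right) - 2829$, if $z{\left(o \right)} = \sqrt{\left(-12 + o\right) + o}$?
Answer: $24$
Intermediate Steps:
$z{\left(o \right)} = \sqrt{-12 + 2 o}$
$\left(z{\left(56 \right)} + 2843\right) - 2829 = \left(\sqrt{-12 + 2 \cdot 56} + 2843\right) - 2829 = \left(\sqrt{-12 + 112} + 2843\right) - 2829 = \left(\sqrt{100} + 2843\right) - 2829 = \left(10 + 2843\right) - 2829 = 2853 - 2829 = 24$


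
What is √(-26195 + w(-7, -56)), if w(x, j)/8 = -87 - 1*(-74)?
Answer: 17*I*√91 ≈ 162.17*I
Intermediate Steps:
w(x, j) = -104 (w(x, j) = 8*(-87 - 1*(-74)) = 8*(-87 + 74) = 8*(-13) = -104)
√(-26195 + w(-7, -56)) = √(-26195 - 104) = √(-26299) = 17*I*√91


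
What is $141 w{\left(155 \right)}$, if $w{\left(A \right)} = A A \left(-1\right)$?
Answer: $-3387525$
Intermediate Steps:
$w{\left(A \right)} = - A^{2}$ ($w{\left(A \right)} = A^{2} \left(-1\right) = - A^{2}$)
$141 w{\left(155 \right)} = 141 \left(- 155^{2}\right) = 141 \left(\left(-1\right) 24025\right) = 141 \left(-24025\right) = -3387525$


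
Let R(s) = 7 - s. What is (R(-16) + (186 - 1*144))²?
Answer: 4225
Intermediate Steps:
(R(-16) + (186 - 1*144))² = ((7 - 1*(-16)) + (186 - 1*144))² = ((7 + 16) + (186 - 144))² = (23 + 42)² = 65² = 4225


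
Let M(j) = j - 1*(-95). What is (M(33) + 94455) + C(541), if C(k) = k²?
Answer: 387264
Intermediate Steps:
M(j) = 95 + j (M(j) = j + 95 = 95 + j)
(M(33) + 94455) + C(541) = ((95 + 33) + 94455) + 541² = (128 + 94455) + 292681 = 94583 + 292681 = 387264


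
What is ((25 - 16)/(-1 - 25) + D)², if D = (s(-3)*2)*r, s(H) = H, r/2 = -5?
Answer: 2405601/676 ≈ 3558.6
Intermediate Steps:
r = -10 (r = 2*(-5) = -10)
D = 60 (D = -3*2*(-10) = -6*(-10) = 60)
((25 - 16)/(-1 - 25) + D)² = ((25 - 16)/(-1 - 25) + 60)² = (9/(-26) + 60)² = (9*(-1/26) + 60)² = (-9/26 + 60)² = (1551/26)² = 2405601/676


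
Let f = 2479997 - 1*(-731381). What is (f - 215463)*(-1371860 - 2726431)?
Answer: -12278131481265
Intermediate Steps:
f = 3211378 (f = 2479997 + 731381 = 3211378)
(f - 215463)*(-1371860 - 2726431) = (3211378 - 215463)*(-1371860 - 2726431) = 2995915*(-4098291) = -12278131481265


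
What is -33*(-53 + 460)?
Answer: -13431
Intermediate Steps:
-33*(-53 + 460) = -33*407 = -13431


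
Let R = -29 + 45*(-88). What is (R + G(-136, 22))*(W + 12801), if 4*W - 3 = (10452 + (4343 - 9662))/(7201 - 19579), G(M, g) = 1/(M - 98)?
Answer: -197212936007417/3861936 ≈ -5.1066e+7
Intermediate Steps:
G(M, g) = 1/(-98 + M)
R = -3989 (R = -29 - 3960 = -3989)
W = 10667/16504 (W = 3/4 + ((10452 + (4343 - 9662))/(7201 - 19579))/4 = 3/4 + ((10452 - 5319)/(-12378))/4 = 3/4 + (5133*(-1/12378))/4 = 3/4 + (1/4)*(-1711/4126) = 3/4 - 1711/16504 = 10667/16504 ≈ 0.64633)
(R + G(-136, 22))*(W + 12801) = (-3989 + 1/(-98 - 136))*(10667/16504 + 12801) = (-3989 + 1/(-234))*(211278371/16504) = (-3989 - 1/234)*(211278371/16504) = -933427/234*211278371/16504 = -197212936007417/3861936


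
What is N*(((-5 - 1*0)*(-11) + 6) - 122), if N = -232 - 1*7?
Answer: 14579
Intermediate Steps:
N = -239 (N = -232 - 7 = -239)
N*(((-5 - 1*0)*(-11) + 6) - 122) = -239*(((-5 - 1*0)*(-11) + 6) - 122) = -239*(((-5 + 0)*(-11) + 6) - 122) = -239*((-5*(-11) + 6) - 122) = -239*((55 + 6) - 122) = -239*(61 - 122) = -239*(-61) = 14579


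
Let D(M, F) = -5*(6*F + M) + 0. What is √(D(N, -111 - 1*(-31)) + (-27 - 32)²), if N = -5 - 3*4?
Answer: √5966 ≈ 77.240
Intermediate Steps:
N = -17 (N = -5 - 12 = -17)
D(M, F) = -30*F - 5*M (D(M, F) = -5*(M + 6*F) + 0 = (-30*F - 5*M) + 0 = -30*F - 5*M)
√(D(N, -111 - 1*(-31)) + (-27 - 32)²) = √((-30*(-111 - 1*(-31)) - 5*(-17)) + (-27 - 32)²) = √((-30*(-111 + 31) + 85) + (-59)²) = √((-30*(-80) + 85) + 3481) = √((2400 + 85) + 3481) = √(2485 + 3481) = √5966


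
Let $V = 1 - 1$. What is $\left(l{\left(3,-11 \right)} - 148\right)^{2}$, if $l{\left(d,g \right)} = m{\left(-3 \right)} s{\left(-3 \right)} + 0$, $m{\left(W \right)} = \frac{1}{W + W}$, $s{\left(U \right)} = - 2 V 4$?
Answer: $21904$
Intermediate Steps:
$V = 0$ ($V = 1 - 1 = 0$)
$s{\left(U \right)} = 0$ ($s{\left(U \right)} = \left(-2\right) 0 \cdot 4 = 0 \cdot 4 = 0$)
$m{\left(W \right)} = \frac{1}{2 W}$
$l{\left(d,g \right)} = 0$ ($l{\left(d,g \right)} = \frac{1}{2 \left(-3\right)} 0 + 0 = \frac{1}{2} \left(- \frac{1}{3}\right) 0 + 0 = \left(- \frac{1}{6}\right) 0 + 0 = 0 + 0 = 0$)
$\left(l{\left(3,-11 \right)} - 148\right)^{2} = \left(0 - 148\right)^{2} = \left(-148\right)^{2} = 21904$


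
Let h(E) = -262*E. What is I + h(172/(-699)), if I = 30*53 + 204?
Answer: 1299070/699 ≈ 1858.5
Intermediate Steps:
I = 1794 (I = 1590 + 204 = 1794)
I + h(172/(-699)) = 1794 - 45064/(-699) = 1794 - 45064*(-1)/699 = 1794 - 262*(-172/699) = 1794 + 45064/699 = 1299070/699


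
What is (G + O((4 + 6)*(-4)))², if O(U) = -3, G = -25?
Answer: 784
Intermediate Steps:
(G + O((4 + 6)*(-4)))² = (-25 - 3)² = (-28)² = 784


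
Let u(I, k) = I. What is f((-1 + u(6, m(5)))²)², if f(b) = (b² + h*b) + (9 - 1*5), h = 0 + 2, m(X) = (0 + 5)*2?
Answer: 461041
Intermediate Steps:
m(X) = 10 (m(X) = 5*2 = 10)
h = 2
f(b) = 4 + b² + 2*b (f(b) = (b² + 2*b) + (9 - 1*5) = (b² + 2*b) + (9 - 5) = (b² + 2*b) + 4 = 4 + b² + 2*b)
f((-1 + u(6, m(5)))²)² = (4 + ((-1 + 6)²)² + 2*(-1 + 6)²)² = (4 + (5²)² + 2*5²)² = (4 + 25² + 2*25)² = (4 + 625 + 50)² = 679² = 461041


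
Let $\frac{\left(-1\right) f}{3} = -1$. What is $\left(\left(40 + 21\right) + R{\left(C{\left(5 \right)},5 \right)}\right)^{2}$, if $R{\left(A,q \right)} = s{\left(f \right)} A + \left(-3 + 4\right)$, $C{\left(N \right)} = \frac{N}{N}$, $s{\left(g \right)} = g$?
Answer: $4225$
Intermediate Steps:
$f = 3$ ($f = \left(-3\right) \left(-1\right) = 3$)
$C{\left(N \right)} = 1$
$R{\left(A,q \right)} = 1 + 3 A$ ($R{\left(A,q \right)} = 3 A + \left(-3 + 4\right) = 3 A + 1 = 1 + 3 A$)
$\left(\left(40 + 21\right) + R{\left(C{\left(5 \right)},5 \right)}\right)^{2} = \left(\left(40 + 21\right) + \left(1 + 3 \cdot 1\right)\right)^{2} = \left(61 + \left(1 + 3\right)\right)^{2} = \left(61 + 4\right)^{2} = 65^{2} = 4225$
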